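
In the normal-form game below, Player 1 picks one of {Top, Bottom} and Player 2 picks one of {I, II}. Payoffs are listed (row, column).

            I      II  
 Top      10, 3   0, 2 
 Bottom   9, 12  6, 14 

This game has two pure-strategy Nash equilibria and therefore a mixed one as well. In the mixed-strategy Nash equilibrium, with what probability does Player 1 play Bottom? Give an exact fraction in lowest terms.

Player 1's mix p on Top must make Player 2 indifferent between I and II.
Player 2's payoff from I: 3p + 12(1−p). From II: 2p + 14(1−p).
Set equal: 1p = 2(1−p) → p = 2/3.
Probability on Bottom is 1 − 2/3 = 1/3.

1/3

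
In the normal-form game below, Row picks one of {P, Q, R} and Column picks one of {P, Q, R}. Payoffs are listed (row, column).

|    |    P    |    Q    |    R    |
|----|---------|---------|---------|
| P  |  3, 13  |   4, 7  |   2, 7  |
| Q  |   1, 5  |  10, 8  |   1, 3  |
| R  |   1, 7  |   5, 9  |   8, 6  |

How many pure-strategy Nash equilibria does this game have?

2

Both P: Row gets 3 (best alternative 1); Column gets 13 (best alternative 7). Neither deviates — NE.
Both Q: Row gets 10 (best alternative 5); Column gets 8 (best alternative 5). Neither deviates — NE.
Both R is not a NE: Column would switch to Q (9 > 6).
No other cell survives both best-response checks, so there are 2 pure NE.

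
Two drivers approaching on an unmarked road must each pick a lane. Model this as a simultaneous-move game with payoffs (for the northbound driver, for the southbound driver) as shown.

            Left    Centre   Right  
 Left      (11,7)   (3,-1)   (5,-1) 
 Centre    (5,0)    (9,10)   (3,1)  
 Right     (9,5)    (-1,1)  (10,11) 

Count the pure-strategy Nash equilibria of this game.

3

Both Left: the northbound driver gets 11 (best alternative 9); the southbound driver gets 7 (best alternative -1). Neither deviates — NE.
Both Centre: the northbound driver gets 9 (best alternative 3); the southbound driver gets 10 (best alternative 1). Neither deviates — NE.
Both Right: the northbound driver gets 10 (best alternative 5); the southbound driver gets 11 (best alternative 5). Neither deviates — NE.
(Left, Centre) is not a NE: the northbound driver would switch to Centre (9 > 3).
No other cell survives both best-response checks, so there are 3 pure NE.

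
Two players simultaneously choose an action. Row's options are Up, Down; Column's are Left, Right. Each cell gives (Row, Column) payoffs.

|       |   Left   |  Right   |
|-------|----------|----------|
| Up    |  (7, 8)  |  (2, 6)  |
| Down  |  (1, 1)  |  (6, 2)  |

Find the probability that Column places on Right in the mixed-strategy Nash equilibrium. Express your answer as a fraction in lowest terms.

Column's mix q on Left must make Row indifferent between Up and Down.
Row's payoff from Up: 7q + 2(1−q). From Down: 1q + 6(1−q).
Set equal: 6q = 4(1−q) → q = 4/10 = 2/5.
Probability on Right is 1 − 2/5 = 3/5.

3/5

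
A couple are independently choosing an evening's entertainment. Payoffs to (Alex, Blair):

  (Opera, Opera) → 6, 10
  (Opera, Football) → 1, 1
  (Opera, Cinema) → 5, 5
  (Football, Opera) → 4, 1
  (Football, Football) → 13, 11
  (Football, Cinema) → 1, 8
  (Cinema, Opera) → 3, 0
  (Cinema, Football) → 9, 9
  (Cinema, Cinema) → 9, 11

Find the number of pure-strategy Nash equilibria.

Both Opera: Alex gets 6 (best alternative 4); Blair gets 10 (best alternative 5). Neither deviates — NE.
Both Football: Alex gets 13 (best alternative 9); Blair gets 11 (best alternative 8). Neither deviates — NE.
Both Cinema: Alex gets 9 (best alternative 5); Blair gets 11 (best alternative 9). Neither deviates — NE.
(Cinema, Opera) is not a NE: Alex would switch to Opera (6 > 3).
No other cell survives both best-response checks, so there are 3 pure NE.

3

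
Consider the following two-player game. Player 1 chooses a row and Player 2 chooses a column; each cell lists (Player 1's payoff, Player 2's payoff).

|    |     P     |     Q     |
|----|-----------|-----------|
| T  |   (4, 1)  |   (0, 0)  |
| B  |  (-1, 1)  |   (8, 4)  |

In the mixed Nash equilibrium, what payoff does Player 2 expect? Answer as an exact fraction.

1

Player 1 mixes with probability p on T, chosen so Player 2 is indifferent: 1p + 1(1−p) = 0p + 4(1−p) gives p = 3/4.
Player 2's expected payoff is 1·3/4 + 1·1/4 = 1.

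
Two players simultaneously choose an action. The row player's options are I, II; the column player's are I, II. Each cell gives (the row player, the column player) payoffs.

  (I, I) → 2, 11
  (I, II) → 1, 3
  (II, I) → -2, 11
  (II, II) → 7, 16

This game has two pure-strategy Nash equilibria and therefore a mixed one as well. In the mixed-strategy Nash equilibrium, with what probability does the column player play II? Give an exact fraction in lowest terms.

2/5

The column player's mix q on I must make the row player indifferent between I and II.
The row player's payoff from I: 2q + 1(1−q). From II: (-2)q + 7(1−q).
Set equal: 4q = 6(1−q) → q = 6/10 = 3/5.
Probability on II is 1 − 3/5 = 2/5.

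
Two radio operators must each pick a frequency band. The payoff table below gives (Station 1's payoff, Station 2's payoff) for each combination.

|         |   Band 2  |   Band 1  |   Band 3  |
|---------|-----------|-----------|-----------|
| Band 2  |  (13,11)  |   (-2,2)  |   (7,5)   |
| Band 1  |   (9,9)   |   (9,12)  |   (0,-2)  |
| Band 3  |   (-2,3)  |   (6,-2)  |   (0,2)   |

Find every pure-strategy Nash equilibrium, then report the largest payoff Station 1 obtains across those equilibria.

13

Both Band 2 is a pure NE (Station 1: 13 ≥ 9; Station 2: 11 ≥ 5). Station 1 gets 13.
Both Band 1 is a pure NE (Station 1: 9 ≥ 6; Station 2: 12 ≥ 9). Station 1 gets 9.
Every other cell has a profitable deviation for at least one player. Highest of {13, 9} is 13.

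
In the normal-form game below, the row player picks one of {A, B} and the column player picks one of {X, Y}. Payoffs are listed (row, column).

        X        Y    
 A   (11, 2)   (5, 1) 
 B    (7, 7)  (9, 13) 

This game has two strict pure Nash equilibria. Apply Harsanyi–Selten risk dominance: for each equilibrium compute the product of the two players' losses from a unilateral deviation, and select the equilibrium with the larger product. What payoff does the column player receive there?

At (A, X): the row player loses 11 − 7 = 4 by deviating; the column player loses 2 − 1 = 1. Product = 4·1 = 4.
At (B, Y): the row player loses 9 − 5 = 4 by deviating; the column player loses 13 − 7 = 6. Product = 4·6 = 24.
24 > 4, so (B, Y) is risk-dominant. The column player's payoff there is 13.

13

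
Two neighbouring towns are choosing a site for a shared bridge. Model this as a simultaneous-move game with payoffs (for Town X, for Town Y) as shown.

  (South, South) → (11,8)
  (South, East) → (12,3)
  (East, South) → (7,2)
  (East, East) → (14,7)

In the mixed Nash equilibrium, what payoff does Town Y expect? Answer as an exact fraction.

Town X mixes with probability p on South, chosen so Town Y is indifferent: 8p + 2(1−p) = 3p + 7(1−p) gives p = 1/2.
Town Y's expected payoff is 8·1/2 + 2·1/2 = 5.

5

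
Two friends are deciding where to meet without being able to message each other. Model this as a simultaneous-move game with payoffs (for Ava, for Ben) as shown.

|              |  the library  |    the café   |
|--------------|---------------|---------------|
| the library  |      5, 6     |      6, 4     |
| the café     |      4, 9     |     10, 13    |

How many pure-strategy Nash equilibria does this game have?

Both the library: Ava gets 5 (best alternative 4); Ben gets 6 (best alternative 4). Neither deviates — NE.
Both the café: Ava gets 10 (best alternative 6); Ben gets 13 (best alternative 9). Neither deviates — NE.
(the café, the library) is not a NE: Ava would switch to the library (5 > 4).
No other cell survives both best-response checks, so there are 2 pure NE.

2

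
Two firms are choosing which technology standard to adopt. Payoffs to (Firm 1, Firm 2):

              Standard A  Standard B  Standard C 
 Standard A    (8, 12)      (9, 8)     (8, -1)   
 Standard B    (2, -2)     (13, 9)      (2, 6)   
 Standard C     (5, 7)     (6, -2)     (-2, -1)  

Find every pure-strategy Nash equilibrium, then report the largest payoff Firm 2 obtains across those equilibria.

Both Standard A is a pure NE (Firm 1: 8 ≥ 5; Firm 2: 12 ≥ 8). Firm 2 gets 12.
Both Standard B is a pure NE (Firm 1: 13 ≥ 9; Firm 2: 9 ≥ 6). Firm 2 gets 9.
Every other cell has a profitable deviation for at least one player. Highest of {12, 9} is 12.

12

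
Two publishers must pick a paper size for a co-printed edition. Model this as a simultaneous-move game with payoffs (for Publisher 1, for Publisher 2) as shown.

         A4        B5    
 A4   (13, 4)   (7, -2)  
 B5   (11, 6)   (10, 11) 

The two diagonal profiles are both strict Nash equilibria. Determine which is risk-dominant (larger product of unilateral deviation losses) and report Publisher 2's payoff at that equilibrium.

At both A4: Publisher 1 loses 13 − 11 = 2 by deviating; Publisher 2 loses 4 − (-2) = 6. Product = 2·6 = 12.
At both B5: Publisher 1 loses 10 − 7 = 3 by deviating; Publisher 2 loses 11 − 6 = 5. Product = 3·5 = 15.
15 > 12, so both B5 is risk-dominant. Publisher 2's payoff there is 11.

11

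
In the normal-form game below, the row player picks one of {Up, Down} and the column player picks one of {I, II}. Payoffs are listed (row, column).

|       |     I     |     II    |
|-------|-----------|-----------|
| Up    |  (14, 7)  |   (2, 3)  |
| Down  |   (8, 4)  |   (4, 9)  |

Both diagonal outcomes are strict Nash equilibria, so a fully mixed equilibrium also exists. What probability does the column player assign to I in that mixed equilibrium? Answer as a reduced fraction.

1/4

The column player's mix q on I must make the row player indifferent between Up and Down.
The row player's payoff from Up: 14q + 2(1−q). From Down: 8q + 4(1−q).
Set equal: 6q = 2(1−q) → q = 2/8 = 1/4.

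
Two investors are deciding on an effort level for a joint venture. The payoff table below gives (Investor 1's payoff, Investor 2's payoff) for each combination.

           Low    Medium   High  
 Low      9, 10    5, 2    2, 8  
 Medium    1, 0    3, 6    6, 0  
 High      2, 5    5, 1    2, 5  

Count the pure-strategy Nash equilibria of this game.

1

Both Low: Investor 1 gets 9 (best alternative 2); Investor 2 gets 10 (best alternative 8). Neither deviates — NE.
Both High is not a NE: Investor 1 would switch to Medium (6 > 2).
No other cell survives both best-response checks, so there is 1 pure NE.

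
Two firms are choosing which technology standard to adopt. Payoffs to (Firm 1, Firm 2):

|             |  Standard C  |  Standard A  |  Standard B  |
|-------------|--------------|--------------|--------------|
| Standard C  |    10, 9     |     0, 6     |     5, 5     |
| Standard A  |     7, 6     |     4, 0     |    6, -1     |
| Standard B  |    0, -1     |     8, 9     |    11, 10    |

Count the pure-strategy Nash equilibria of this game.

2

Both Standard C: Firm 1 gets 10 (best alternative 7); Firm 2 gets 9 (best alternative 6). Neither deviates — NE.
Both Standard B: Firm 1 gets 11 (best alternative 6); Firm 2 gets 10 (best alternative 9). Neither deviates — NE.
Both Standard A is not a NE: Firm 1 would switch to Standard B (8 > 4).
No other cell survives both best-response checks, so there are 2 pure NE.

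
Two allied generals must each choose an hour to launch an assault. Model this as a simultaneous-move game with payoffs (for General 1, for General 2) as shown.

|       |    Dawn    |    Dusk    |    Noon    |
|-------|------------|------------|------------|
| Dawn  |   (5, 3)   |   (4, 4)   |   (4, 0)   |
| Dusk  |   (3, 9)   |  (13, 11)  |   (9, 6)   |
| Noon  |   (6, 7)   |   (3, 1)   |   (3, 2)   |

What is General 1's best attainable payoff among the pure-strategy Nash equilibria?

13

Both Dusk is a pure NE (General 1: 13 ≥ 4; General 2: 11 ≥ 9). General 1 gets 13.
(Noon, Dawn) is a pure NE (General 1: 6 ≥ 5; General 2: 7 ≥ 2). General 1 gets 6.
Every other cell has a profitable deviation for at least one player. Highest of {13, 6} is 13.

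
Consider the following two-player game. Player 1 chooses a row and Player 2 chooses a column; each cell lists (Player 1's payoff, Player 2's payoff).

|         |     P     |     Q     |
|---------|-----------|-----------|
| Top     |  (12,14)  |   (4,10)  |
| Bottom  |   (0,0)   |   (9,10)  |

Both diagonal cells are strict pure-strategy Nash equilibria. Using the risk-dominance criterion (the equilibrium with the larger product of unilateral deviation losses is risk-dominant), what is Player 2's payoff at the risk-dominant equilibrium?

At (Top, P): Player 1 loses 12 − 0 = 12 by deviating; Player 2 loses 14 − 10 = 4. Product = 12·4 = 48.
At (Bottom, Q): Player 1 loses 9 − 4 = 5 by deviating; Player 2 loses 10 − 0 = 10. Product = 5·10 = 50.
50 > 48, so (Bottom, Q) is risk-dominant. Player 2's payoff there is 10.

10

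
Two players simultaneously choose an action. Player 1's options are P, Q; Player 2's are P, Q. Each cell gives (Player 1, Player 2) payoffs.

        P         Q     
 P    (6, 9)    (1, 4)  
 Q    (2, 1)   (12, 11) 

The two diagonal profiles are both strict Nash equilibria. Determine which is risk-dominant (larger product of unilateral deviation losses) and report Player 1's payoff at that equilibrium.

12

At both P: Player 1 loses 6 − 2 = 4 by deviating; Player 2 loses 9 − 4 = 5. Product = 4·5 = 20.
At both Q: Player 1 loses 12 − 1 = 11 by deviating; Player 2 loses 11 − 1 = 10. Product = 11·10 = 110.
110 > 20, so both Q is risk-dominant. Player 1's payoff there is 12.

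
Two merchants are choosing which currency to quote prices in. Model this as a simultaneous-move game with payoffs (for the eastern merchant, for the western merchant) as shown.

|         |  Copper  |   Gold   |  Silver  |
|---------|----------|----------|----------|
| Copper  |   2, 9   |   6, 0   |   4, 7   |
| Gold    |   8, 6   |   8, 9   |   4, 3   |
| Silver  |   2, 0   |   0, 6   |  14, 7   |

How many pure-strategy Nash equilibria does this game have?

Both Gold: the eastern merchant gets 8 (best alternative 6); the western merchant gets 9 (best alternative 6). Neither deviates — NE.
Both Silver: the eastern merchant gets 14 (best alternative 4); the western merchant gets 7 (best alternative 6). Neither deviates — NE.
Both Copper is not a NE: the eastern merchant would switch to Gold (8 > 2).
No other cell survives both best-response checks, so there are 2 pure NE.

2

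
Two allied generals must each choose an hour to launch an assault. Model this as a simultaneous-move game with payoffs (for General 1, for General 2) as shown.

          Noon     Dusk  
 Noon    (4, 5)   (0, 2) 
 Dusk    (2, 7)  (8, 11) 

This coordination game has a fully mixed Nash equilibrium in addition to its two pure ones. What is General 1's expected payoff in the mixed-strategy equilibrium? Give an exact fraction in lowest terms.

16/5

General 2 mixes with probability q on Noon, chosen so General 1 is indifferent: 4q + 0(1−q) = 2q + 8(1−q) gives q = 4/5.
General 1's expected payoff (from either row, since indifferent) is 4·4/5 + 0·1/5 = 16/5.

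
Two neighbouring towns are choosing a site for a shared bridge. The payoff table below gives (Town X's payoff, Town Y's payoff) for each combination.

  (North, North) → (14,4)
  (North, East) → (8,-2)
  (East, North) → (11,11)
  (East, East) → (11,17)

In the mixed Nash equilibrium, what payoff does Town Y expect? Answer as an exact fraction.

Town X mixes with probability p on North, chosen so Town Y is indifferent: 4p + 11(1−p) = (-2)p + 17(1−p) gives p = 1/2.
Town Y's expected payoff is 4·1/2 + 11·1/2 = 15/2.

15/2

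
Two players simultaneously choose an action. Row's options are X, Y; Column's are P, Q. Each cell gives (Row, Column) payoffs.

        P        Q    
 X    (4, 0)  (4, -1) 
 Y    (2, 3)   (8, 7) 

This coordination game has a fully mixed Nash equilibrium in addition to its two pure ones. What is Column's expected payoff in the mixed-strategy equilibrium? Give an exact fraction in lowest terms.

Row mixes with probability p on X, chosen so Column is indifferent: 0p + 3(1−p) = (-1)p + 7(1−p) gives p = 4/5.
Column's expected payoff is 0·4/5 + 3·1/5 = 3/5.

3/5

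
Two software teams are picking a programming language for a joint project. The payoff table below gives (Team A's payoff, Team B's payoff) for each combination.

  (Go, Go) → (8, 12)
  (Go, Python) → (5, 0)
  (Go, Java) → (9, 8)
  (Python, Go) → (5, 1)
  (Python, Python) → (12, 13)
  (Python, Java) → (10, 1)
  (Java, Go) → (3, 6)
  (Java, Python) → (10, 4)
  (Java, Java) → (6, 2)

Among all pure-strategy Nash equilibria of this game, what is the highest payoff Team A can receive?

12

Both Go is a pure NE (Team A: 8 ≥ 5; Team B: 12 ≥ 8). Team A gets 8.
Both Python is a pure NE (Team A: 12 ≥ 10; Team B: 13 ≥ 1). Team A gets 12.
Every other cell has a profitable deviation for at least one player. Highest of {8, 12} is 12.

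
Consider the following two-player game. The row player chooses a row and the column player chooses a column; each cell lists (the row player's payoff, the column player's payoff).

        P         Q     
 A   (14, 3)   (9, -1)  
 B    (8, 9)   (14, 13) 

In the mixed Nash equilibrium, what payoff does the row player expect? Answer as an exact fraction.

124/11

The column player mixes with probability q on P, chosen so the row player is indifferent: 14q + 9(1−q) = 8q + 14(1−q) gives q = 5/11.
The row player's expected payoff (from either row, since indifferent) is 14·5/11 + 9·6/11 = 124/11.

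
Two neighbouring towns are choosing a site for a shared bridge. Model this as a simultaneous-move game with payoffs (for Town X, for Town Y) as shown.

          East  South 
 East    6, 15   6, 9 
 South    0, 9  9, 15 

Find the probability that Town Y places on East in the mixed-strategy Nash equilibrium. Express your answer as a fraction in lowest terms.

Town Y's mix q on East must make Town X indifferent between East and South.
Town X's payoff from East: 6q + 6(1−q). From South: 0q + 9(1−q).
Set equal: 6q = 3(1−q) → q = 3/9 = 1/3.

1/3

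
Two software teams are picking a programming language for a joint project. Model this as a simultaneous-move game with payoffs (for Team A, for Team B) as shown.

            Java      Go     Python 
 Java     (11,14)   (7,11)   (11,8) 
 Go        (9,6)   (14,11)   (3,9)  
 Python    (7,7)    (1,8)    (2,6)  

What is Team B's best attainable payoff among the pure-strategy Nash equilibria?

14

Both Java is a pure NE (Team A: 11 ≥ 9; Team B: 14 ≥ 11). Team B gets 14.
Both Go is a pure NE (Team A: 14 ≥ 7; Team B: 11 ≥ 9). Team B gets 11.
Every other cell has a profitable deviation for at least one player. Highest of {14, 11} is 14.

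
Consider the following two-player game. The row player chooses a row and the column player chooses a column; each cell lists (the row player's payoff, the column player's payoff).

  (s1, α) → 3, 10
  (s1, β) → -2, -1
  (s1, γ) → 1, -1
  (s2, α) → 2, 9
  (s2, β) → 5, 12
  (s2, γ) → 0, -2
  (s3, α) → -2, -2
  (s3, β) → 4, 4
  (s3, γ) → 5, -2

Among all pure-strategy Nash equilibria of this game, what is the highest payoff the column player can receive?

(s1, α) is a pure NE (the row player: 3 ≥ 2; the column player: 10 ≥ -1). The column player gets 10.
(s2, β) is a pure NE (the row player: 5 ≥ 4; the column player: 12 ≥ 9). The column player gets 12.
Every other cell has a profitable deviation for at least one player. Highest of {10, 12} is 12.

12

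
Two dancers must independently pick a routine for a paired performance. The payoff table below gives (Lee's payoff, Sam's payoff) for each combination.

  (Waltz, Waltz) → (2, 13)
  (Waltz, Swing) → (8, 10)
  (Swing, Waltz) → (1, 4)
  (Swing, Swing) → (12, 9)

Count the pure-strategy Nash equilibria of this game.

2

Both Waltz: Lee gets 2 (best alternative 1); Sam gets 13 (best alternative 10). Neither deviates — NE.
Both Swing: Lee gets 12 (best alternative 8); Sam gets 9 (best alternative 4). Neither deviates — NE.
(Waltz, Swing) is not a NE: Lee would switch to Swing (12 > 8).
No other cell survives both best-response checks, so there are 2 pure NE.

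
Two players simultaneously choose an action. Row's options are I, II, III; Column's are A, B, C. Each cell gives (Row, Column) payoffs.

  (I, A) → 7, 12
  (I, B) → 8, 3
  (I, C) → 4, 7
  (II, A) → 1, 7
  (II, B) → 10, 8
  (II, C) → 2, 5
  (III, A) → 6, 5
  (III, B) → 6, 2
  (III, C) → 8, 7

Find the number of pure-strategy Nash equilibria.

(I, A): Row gets 7 (best alternative 6); Column gets 12 (best alternative 7). Neither deviates — NE.
(II, B): Row gets 10 (best alternative 8); Column gets 8 (best alternative 7). Neither deviates — NE.
(III, C): Row gets 8 (best alternative 4); Column gets 7 (best alternative 5). Neither deviates — NE.
(III, A) is not a NE: Row would switch to I (7 > 6).
No other cell survives both best-response checks, so there are 3 pure NE.

3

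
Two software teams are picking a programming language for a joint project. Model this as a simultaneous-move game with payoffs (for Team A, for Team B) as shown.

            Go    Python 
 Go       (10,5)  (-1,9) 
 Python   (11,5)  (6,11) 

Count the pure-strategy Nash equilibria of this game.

Both Python: Team A gets 6 (best alternative -1); Team B gets 11 (best alternative 5). Neither deviates — NE.
Both Go is not a NE: Team A would switch to Python (11 > 10).
No other cell survives both best-response checks, so there is 1 pure NE.

1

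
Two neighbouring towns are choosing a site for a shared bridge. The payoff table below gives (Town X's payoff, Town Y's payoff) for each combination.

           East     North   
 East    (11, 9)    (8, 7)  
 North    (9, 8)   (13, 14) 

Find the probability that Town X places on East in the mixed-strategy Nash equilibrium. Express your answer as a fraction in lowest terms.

Town X's mix p on East must make Town Y indifferent between East and North.
Town Y's payoff from East: 9p + 8(1−p). From North: 7p + 14(1−p).
Set equal: 2p = 6(1−p) → p = 6/8 = 3/4.

3/4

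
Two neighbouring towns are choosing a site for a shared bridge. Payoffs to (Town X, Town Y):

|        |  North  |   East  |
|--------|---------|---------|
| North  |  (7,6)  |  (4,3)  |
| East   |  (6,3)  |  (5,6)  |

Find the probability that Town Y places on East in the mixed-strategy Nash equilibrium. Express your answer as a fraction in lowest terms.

Town Y's mix q on North must make Town X indifferent between North and East.
Town X's payoff from North: 7q + 4(1−q). From East: 6q + 5(1−q).
Set equal: 1q = 1(1−q) → q = 1/2.
Probability on East is 1 − 1/2 = 1/2.

1/2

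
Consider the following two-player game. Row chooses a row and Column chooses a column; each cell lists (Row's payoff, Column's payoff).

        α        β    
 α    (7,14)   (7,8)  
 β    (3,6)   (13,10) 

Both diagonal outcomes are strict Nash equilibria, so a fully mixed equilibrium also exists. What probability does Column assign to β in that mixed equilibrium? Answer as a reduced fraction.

2/5

Column's mix q on α must make Row indifferent between α and β.
Row's payoff from α: 7q + 7(1−q). From β: 3q + 13(1−q).
Set equal: 4q = 6(1−q) → q = 6/10 = 3/5.
Probability on β is 1 − 3/5 = 2/5.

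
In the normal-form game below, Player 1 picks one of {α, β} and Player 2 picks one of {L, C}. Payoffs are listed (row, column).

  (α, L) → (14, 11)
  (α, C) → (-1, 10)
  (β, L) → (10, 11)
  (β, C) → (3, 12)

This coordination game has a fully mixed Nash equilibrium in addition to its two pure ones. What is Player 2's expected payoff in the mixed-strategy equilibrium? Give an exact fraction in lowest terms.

11

Player 1 mixes with probability p on α, chosen so Player 2 is indifferent: 11p + 11(1−p) = 10p + 12(1−p) gives p = 1/2.
Player 2's expected payoff is 11·1/2 + 11·1/2 = 11.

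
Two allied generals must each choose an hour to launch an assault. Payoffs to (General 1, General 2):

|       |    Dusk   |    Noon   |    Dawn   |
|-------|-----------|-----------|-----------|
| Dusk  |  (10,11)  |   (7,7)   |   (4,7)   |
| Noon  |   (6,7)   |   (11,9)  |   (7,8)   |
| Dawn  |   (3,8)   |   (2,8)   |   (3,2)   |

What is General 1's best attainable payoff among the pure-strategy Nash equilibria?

11

Both Dusk is a pure NE (General 1: 10 ≥ 6; General 2: 11 ≥ 7). General 1 gets 10.
Both Noon is a pure NE (General 1: 11 ≥ 7; General 2: 9 ≥ 8). General 1 gets 11.
Every other cell has a profitable deviation for at least one player. Highest of {10, 11} is 11.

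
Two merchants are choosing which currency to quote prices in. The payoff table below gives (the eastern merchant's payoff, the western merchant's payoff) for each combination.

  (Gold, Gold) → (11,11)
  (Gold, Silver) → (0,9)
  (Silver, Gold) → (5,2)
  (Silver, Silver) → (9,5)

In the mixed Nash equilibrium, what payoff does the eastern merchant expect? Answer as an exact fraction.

33/5

The western merchant mixes with probability q on Gold, chosen so the eastern merchant is indifferent: 11q + 0(1−q) = 5q + 9(1−q) gives q = 3/5.
The eastern merchant's expected payoff (from either row, since indifferent) is 11·3/5 + 0·2/5 = 33/5.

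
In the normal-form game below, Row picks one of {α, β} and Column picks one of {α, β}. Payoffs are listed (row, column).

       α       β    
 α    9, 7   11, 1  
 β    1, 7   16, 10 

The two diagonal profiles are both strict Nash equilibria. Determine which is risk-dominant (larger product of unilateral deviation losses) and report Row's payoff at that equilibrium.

9

At both α: Row loses 9 − 1 = 8 by deviating; Column loses 7 − 1 = 6. Product = 8·6 = 48.
At both β: Row loses 16 − 11 = 5 by deviating; Column loses 10 − 7 = 3. Product = 5·3 = 15.
48 > 15, so both α is risk-dominant. Row's payoff there is 9.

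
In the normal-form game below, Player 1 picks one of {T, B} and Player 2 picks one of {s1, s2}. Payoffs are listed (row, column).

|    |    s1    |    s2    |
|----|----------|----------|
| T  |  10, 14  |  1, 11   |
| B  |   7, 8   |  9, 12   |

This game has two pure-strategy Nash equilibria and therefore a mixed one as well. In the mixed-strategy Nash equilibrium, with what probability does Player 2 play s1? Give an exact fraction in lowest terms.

Player 2's mix q on s1 must make Player 1 indifferent between T and B.
Player 1's payoff from T: 10q + 1(1−q). From B: 7q + 9(1−q).
Set equal: 3q = 8(1−q) → q = 8/11.

8/11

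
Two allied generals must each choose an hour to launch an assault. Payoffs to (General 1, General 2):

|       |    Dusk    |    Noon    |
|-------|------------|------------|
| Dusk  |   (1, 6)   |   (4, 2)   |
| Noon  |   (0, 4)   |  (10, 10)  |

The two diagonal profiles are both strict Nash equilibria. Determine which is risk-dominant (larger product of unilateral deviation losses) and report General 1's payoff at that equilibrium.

10

At both Dusk: General 1 loses 1 − 0 = 1 by deviating; General 2 loses 6 − 2 = 4. Product = 1·4 = 4.
At both Noon: General 1 loses 10 − 4 = 6 by deviating; General 2 loses 10 − 4 = 6. Product = 6·6 = 36.
36 > 4, so both Noon is risk-dominant. General 1's payoff there is 10.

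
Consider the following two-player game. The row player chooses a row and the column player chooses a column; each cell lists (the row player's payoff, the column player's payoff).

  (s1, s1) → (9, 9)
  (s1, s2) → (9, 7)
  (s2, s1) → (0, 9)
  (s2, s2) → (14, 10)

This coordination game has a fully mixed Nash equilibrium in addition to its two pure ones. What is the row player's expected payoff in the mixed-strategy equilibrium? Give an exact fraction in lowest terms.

9

The column player mixes with probability q on s1, chosen so the row player is indifferent: 9q + 9(1−q) = 0q + 14(1−q) gives q = 5/14.
The row player's expected payoff (from either row, since indifferent) is 9·5/14 + 9·9/14 = 9.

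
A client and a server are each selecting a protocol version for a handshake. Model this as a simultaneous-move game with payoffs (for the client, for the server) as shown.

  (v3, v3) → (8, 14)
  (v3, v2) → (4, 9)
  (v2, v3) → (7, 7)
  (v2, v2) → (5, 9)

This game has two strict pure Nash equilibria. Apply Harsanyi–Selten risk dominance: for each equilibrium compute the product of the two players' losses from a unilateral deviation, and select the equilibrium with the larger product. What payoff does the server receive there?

14

At both v3: the client loses 8 − 7 = 1 by deviating; the server loses 14 − 9 = 5. Product = 1·5 = 5.
At both v2: the client loses 5 − 4 = 1 by deviating; the server loses 9 − 7 = 2. Product = 1·2 = 2.
5 > 2, so both v3 is risk-dominant. The server's payoff there is 14.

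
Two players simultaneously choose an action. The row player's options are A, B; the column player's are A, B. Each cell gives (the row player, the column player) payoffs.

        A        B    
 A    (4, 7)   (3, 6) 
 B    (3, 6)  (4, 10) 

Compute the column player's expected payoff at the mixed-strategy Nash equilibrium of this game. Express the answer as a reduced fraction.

34/5

The row player mixes with probability p on A, chosen so the column player is indifferent: 7p + 6(1−p) = 6p + 10(1−p) gives p = 4/5.
The column player's expected payoff is 7·4/5 + 6·1/5 = 34/5.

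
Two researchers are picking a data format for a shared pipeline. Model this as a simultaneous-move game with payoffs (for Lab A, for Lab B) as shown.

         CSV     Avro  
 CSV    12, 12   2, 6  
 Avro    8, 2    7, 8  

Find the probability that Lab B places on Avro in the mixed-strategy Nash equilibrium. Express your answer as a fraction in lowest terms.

4/9

Lab B's mix q on CSV must make Lab A indifferent between CSV and Avro.
Lab A's payoff from CSV: 12q + 2(1−q). From Avro: 8q + 7(1−q).
Set equal: 4q = 5(1−q) → q = 5/9.
Probability on Avro is 1 − 5/9 = 4/9.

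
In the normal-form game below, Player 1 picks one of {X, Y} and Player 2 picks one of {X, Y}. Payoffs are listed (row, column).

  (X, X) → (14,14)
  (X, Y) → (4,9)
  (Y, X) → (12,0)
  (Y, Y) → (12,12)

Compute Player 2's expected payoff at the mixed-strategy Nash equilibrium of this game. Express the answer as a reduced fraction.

Player 1 mixes with probability p on X, chosen so Player 2 is indifferent: 14p + 0(1−p) = 9p + 12(1−p) gives p = 12/17.
Player 2's expected payoff is 14·12/17 + 0·5/17 = 168/17.

168/17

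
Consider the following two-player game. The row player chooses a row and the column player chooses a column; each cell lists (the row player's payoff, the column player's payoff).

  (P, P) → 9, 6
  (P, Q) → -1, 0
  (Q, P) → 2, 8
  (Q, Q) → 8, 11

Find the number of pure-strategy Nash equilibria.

2

Both P: the row player gets 9 (best alternative 2); the column player gets 6 (best alternative 0). Neither deviates — NE.
Both Q: the row player gets 8 (best alternative -1); the column player gets 11 (best alternative 8). Neither deviates — NE.
(P, Q) is not a NE: the row player would switch to Q (8 > -1).
No other cell survives both best-response checks, so there are 2 pure NE.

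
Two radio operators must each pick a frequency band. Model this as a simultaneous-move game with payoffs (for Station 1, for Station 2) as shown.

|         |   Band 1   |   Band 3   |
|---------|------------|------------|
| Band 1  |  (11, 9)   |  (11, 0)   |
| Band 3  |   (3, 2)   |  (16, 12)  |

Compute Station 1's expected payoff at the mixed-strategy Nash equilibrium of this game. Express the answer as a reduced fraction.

11

Station 2 mixes with probability q on Band 1, chosen so Station 1 is indifferent: 11q + 11(1−q) = 3q + 16(1−q) gives q = 5/13.
Station 1's expected payoff (from either row, since indifferent) is 11·5/13 + 11·8/13 = 11.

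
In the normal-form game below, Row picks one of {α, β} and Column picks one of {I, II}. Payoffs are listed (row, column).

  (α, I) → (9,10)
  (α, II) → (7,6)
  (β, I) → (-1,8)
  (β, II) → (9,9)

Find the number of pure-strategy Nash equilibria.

2

(α, I): Row gets 9 (best alternative -1); Column gets 10 (best alternative 6). Neither deviates — NE.
(β, II): Row gets 9 (best alternative 7); Column gets 9 (best alternative 8). Neither deviates — NE.
(β, I) is not a NE: Row would switch to α (9 > -1).
No other cell survives both best-response checks, so there are 2 pure NE.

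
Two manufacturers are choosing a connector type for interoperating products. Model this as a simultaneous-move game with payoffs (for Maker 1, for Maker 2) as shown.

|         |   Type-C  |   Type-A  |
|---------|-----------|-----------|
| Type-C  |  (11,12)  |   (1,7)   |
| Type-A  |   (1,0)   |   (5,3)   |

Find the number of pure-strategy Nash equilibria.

Both Type-C: Maker 1 gets 11 (best alternative 1); Maker 2 gets 12 (best alternative 7). Neither deviates — NE.
Both Type-A: Maker 1 gets 5 (best alternative 1); Maker 2 gets 3 (best alternative 0). Neither deviates — NE.
(Type-A, Type-C) is not a NE: Maker 1 would switch to Type-C (11 > 1).
No other cell survives both best-response checks, so there are 2 pure NE.

2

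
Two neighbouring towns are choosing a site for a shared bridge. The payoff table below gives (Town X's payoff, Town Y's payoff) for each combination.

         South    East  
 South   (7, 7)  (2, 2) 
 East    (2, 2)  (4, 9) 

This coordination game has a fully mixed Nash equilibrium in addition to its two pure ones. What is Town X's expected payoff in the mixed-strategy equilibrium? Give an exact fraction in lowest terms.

Town Y mixes with probability q on South, chosen so Town X is indifferent: 7q + 2(1−q) = 2q + 4(1−q) gives q = 2/7.
Town X's expected payoff (from either row, since indifferent) is 7·2/7 + 2·5/7 = 24/7.

24/7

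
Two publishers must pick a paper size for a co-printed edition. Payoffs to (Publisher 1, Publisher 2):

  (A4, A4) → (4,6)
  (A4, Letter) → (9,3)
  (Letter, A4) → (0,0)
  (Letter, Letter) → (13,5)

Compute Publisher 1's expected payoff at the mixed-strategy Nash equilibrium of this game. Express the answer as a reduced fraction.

13/2

Publisher 2 mixes with probability q on A4, chosen so Publisher 1 is indifferent: 4q + 9(1−q) = 0q + 13(1−q) gives q = 1/2.
Publisher 1's expected payoff (from either row, since indifferent) is 4·1/2 + 9·1/2 = 13/2.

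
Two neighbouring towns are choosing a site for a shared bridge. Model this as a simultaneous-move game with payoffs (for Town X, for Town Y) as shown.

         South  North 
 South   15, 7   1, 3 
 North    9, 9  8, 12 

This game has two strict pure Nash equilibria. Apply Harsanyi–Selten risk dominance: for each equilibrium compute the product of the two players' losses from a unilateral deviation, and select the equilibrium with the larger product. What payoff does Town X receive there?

15

At both South: Town X loses 15 − 9 = 6 by deviating; Town Y loses 7 − 3 = 4. Product = 6·4 = 24.
At both North: Town X loses 8 − 1 = 7 by deviating; Town Y loses 12 − 9 = 3. Product = 7·3 = 21.
24 > 21, so both South is risk-dominant. Town X's payoff there is 15.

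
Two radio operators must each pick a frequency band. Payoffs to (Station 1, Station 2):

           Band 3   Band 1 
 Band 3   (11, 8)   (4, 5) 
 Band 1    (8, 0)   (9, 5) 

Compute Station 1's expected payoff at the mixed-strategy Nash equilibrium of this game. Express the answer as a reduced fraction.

67/8

Station 2 mixes with probability q on Band 3, chosen so Station 1 is indifferent: 11q + 4(1−q) = 8q + 9(1−q) gives q = 5/8.
Station 1's expected payoff (from either row, since indifferent) is 11·5/8 + 4·3/8 = 67/8.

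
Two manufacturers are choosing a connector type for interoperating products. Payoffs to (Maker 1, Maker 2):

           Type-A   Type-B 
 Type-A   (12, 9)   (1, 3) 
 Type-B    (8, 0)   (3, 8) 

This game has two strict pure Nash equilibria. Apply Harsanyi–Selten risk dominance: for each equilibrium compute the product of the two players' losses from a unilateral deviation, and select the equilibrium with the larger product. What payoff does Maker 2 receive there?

At both Type-A: Maker 1 loses 12 − 8 = 4 by deviating; Maker 2 loses 9 − 3 = 6. Product = 4·6 = 24.
At both Type-B: Maker 1 loses 3 − 1 = 2 by deviating; Maker 2 loses 8 − 0 = 8. Product = 2·8 = 16.
24 > 16, so both Type-A is risk-dominant. Maker 2's payoff there is 9.

9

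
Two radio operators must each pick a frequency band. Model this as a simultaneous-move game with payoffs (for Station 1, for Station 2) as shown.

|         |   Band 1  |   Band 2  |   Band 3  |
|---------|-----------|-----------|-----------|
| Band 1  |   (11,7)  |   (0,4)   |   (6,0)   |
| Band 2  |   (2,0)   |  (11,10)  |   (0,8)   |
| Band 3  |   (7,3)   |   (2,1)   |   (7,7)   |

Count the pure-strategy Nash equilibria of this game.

3

Both Band 1: Station 1 gets 11 (best alternative 7); Station 2 gets 7 (best alternative 4). Neither deviates — NE.
Both Band 2: Station 1 gets 11 (best alternative 2); Station 2 gets 10 (best alternative 8). Neither deviates — NE.
Both Band 3: Station 1 gets 7 (best alternative 6); Station 2 gets 7 (best alternative 3). Neither deviates — NE.
(Band 2, Band 3) is not a NE: Station 1 would switch to Band 3 (7 > 0).
No other cell survives both best-response checks, so there are 3 pure NE.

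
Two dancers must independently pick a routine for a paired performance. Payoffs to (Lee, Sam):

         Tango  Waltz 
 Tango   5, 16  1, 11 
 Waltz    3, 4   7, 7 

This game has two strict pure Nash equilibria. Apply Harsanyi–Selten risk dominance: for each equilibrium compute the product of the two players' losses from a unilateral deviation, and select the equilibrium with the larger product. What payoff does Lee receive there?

7

At both Tango: Lee loses 5 − 3 = 2 by deviating; Sam loses 16 − 11 = 5. Product = 2·5 = 10.
At both Waltz: Lee loses 7 − 1 = 6 by deviating; Sam loses 7 − 4 = 3. Product = 6·3 = 18.
18 > 10, so both Waltz is risk-dominant. Lee's payoff there is 7.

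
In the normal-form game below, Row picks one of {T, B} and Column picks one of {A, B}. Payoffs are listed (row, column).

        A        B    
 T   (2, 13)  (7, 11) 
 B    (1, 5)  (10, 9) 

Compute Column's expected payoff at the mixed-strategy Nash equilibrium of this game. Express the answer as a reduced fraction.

Row mixes with probability p on T, chosen so Column is indifferent: 13p + 5(1−p) = 11p + 9(1−p) gives p = 2/3.
Column's expected payoff is 13·2/3 + 5·1/3 = 31/3.

31/3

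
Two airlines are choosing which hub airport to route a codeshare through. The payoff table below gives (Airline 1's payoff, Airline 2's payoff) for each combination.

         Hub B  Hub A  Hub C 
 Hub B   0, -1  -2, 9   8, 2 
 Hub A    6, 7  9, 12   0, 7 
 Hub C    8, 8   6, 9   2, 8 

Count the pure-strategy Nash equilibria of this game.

1

Both Hub A: Airline 1 gets 9 (best alternative 6); Airline 2 gets 12 (best alternative 7). Neither deviates — NE.
Both Hub C is not a NE: Airline 1 would switch to Hub B (8 > 2).
No other cell survives both best-response checks, so there is 1 pure NE.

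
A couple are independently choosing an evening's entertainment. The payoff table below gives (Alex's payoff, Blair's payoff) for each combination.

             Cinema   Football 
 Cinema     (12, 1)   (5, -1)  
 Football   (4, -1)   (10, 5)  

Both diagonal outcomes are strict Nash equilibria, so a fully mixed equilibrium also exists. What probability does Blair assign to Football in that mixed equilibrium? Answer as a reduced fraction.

Blair's mix q on Cinema must make Alex indifferent between Cinema and Football.
Alex's payoff from Cinema: 12q + 5(1−q). From Football: 4q + 10(1−q).
Set equal: 8q = 5(1−q) → q = 5/13.
Probability on Football is 1 − 5/13 = 8/13.

8/13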